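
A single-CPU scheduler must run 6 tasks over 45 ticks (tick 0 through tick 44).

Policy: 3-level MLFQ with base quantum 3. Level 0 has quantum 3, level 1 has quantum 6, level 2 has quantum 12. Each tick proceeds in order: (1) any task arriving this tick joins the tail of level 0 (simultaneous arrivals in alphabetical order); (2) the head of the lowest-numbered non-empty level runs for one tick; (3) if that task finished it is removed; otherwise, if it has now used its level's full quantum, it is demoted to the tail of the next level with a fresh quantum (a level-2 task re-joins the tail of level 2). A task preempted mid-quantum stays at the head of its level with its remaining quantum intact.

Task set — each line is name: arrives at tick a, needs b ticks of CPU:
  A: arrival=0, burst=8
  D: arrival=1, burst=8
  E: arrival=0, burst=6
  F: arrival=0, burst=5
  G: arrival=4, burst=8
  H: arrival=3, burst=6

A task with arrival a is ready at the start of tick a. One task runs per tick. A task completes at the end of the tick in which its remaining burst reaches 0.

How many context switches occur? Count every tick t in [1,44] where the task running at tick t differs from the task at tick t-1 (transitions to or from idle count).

t=0: L0/L1/L2 = AEF/-/- → run A
t=1: L0/L1/L2 = AEFD/-/- → run A
t=2: L0/L1/L2 = AEFD/-/- → run A
t=3: L0/L1/L2 = EFDH/A/- → run E
t=4: L0/L1/L2 = EFDHG/A/- → run E
t=5: L0/L1/L2 = EFDHG/A/- → run E
t=6: L0/L1/L2 = FDHG/AE/- → run F
t=7: L0/L1/L2 = FDHG/AE/- → run F
t=8: L0/L1/L2 = FDHG/AE/- → run F
t=9: L0/L1/L2 = DHG/AEF/- → run D
t=10: L0/L1/L2 = DHG/AEF/- → run D
t=11: L0/L1/L2 = DHG/AEF/- → run D
t=12: L0/L1/L2 = HG/AEFD/- → run H
t=13: L0/L1/L2 = HG/AEFD/- → run H
t=14: L0/L1/L2 = HG/AEFD/- → run H
t=15: L0/L1/L2 = G/AEFDH/- → run G
t=16: L0/L1/L2 = G/AEFDH/- → run G
t=17: L0/L1/L2 = G/AEFDH/- → run G
t=18: L0/L1/L2 = -/AEFDHG/- → run A
t=19: L0/L1/L2 = -/AEFDHG/- → run A
t=20: L0/L1/L2 = -/AEFDHG/- → run A
t=21: L0/L1/L2 = -/AEFDHG/- → run A
t=22: L0/L1/L2 = -/AEFDHG/- → run A
t=23: L0/L1/L2 = -/EFDHG/- → run E
t=24: L0/L1/L2 = -/EFDHG/- → run E
t=25: L0/L1/L2 = -/EFDHG/- → run E
t=26: L0/L1/L2 = -/FDHG/- → run F
t=27: L0/L1/L2 = -/FDHG/- → run F
t=28: L0/L1/L2 = -/DHG/- → run D
t=29: L0/L1/L2 = -/DHG/- → run D
t=30: L0/L1/L2 = -/DHG/- → run D
t=31: L0/L1/L2 = -/DHG/- → run D
t=32: L0/L1/L2 = -/DHG/- → run D
t=33: L0/L1/L2 = -/HG/- → run H
t=34: L0/L1/L2 = -/HG/- → run H
t=35: L0/L1/L2 = -/HG/- → run H
t=36: L0/L1/L2 = -/G/- → run G
t=37: L0/L1/L2 = -/G/- → run G
t=38: L0/L1/L2 = -/G/- → run G
t=39: L0/L1/L2 = -/G/- → run G
t=40: L0/L1/L2 = -/G/- → run G
t=41: (idle)
t=42: (idle)
t=43: (idle)
t=44: (idle)

context switches = 12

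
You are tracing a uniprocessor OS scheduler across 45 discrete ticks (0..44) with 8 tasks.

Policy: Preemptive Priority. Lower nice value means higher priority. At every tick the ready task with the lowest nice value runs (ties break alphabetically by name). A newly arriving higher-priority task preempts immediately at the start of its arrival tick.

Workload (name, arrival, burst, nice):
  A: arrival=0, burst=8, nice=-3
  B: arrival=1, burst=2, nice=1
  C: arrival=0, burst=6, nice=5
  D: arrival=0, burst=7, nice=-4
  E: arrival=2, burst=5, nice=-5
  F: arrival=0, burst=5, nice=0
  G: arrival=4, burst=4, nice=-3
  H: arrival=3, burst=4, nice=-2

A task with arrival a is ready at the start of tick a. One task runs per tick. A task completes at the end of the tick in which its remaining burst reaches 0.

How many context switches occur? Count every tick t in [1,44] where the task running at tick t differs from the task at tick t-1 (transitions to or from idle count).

context switches = 9

t=0: ready={A,C,D,F} → run D
t=1: ready={A,B,C,D,F} → run D
t=2: ready={A,B,C,D,E,F} → run E
t=3: ready={A,B,C,D,E,F,H} → run E
t=4: ready={A,B,C,D,E,F,G,H} → run E
t=5: ready={A,B,C,D,E,F,G,H} → run E
t=6: ready={A,B,C,D,E,F,G,H} → run E
t=7: ready={A,B,C,D,F,G,H} → run D
t=8: ready={A,B,C,D,F,G,H} → run D
t=9: ready={A,B,C,D,F,G,H} → run D
t=10: ready={A,B,C,D,F,G,H} → run D
t=11: ready={A,B,C,D,F,G,H} → run D
t=12: ready={A,B,C,F,G,H} → run A
t=13: ready={A,B,C,F,G,H} → run A
t=14: ready={A,B,C,F,G,H} → run A
t=15: ready={A,B,C,F,G,H} → run A
t=16: ready={A,B,C,F,G,H} → run A
t=17: ready={A,B,C,F,G,H} → run A
t=18: ready={A,B,C,F,G,H} → run A
t=19: ready={A,B,C,F,G,H} → run A
t=20: ready={B,C,F,G,H} → run G
t=21: ready={B,C,F,G,H} → run G
t=22: ready={B,C,F,G,H} → run G
t=23: ready={B,C,F,G,H} → run G
t=24: ready={B,C,F,H} → run H
t=25: ready={B,C,F,H} → run H
t=26: ready={B,C,F,H} → run H
t=27: ready={B,C,F,H} → run H
t=28: ready={B,C,F} → run F
t=29: ready={B,C,F} → run F
t=30: ready={B,C,F} → run F
t=31: ready={B,C,F} → run F
t=32: ready={B,C,F} → run F
t=33: ready={B,C} → run B
t=34: ready={B,C} → run B
t=35: ready={C} → run C
t=36: ready={C} → run C
t=37: ready={C} → run C
t=38: ready={C} → run C
t=39: ready={C} → run C
t=40: ready={C} → run C
t=41: (idle)
t=42: (idle)
t=43: (idle)
t=44: (idle)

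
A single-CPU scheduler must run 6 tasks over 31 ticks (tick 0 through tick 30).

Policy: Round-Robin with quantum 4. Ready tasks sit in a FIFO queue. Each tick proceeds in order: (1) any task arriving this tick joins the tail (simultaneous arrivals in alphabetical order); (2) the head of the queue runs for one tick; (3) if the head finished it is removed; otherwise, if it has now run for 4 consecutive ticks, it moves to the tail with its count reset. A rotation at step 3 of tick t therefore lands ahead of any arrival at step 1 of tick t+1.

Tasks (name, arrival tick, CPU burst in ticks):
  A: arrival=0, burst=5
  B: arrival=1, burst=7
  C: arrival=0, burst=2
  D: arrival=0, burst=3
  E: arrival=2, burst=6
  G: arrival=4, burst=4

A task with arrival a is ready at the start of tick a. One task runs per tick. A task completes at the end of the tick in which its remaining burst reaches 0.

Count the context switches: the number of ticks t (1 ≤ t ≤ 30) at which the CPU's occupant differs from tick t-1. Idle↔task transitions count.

t=0: queue=[A,C,D] q_used=0 → run A
t=1: queue=[A,C,D,B] q_used=1 → run A
t=2: queue=[A,C,D,B,E] q_used=2 → run A
t=3: queue=[A,C,D,B,E] q_used=3 → run A
t=4: queue=[C,D,B,E,A,G] q_used=0 → run C
t=5: queue=[C,D,B,E,A,G] q_used=1 → run C
t=6: queue=[D,B,E,A,G] q_used=0 → run D
t=7: queue=[D,B,E,A,G] q_used=1 → run D
t=8: queue=[D,B,E,A,G] q_used=2 → run D
t=9: queue=[B,E,A,G] q_used=0 → run B
t=10: queue=[B,E,A,G] q_used=1 → run B
t=11: queue=[B,E,A,G] q_used=2 → run B
t=12: queue=[B,E,A,G] q_used=3 → run B
t=13: queue=[E,A,G,B] q_used=0 → run E
t=14: queue=[E,A,G,B] q_used=1 → run E
t=15: queue=[E,A,G,B] q_used=2 → run E
t=16: queue=[E,A,G,B] q_used=3 → run E
t=17: queue=[A,G,B,E] q_used=0 → run A
t=18: queue=[G,B,E] q_used=0 → run G
t=19: queue=[G,B,E] q_used=1 → run G
t=20: queue=[G,B,E] q_used=2 → run G
t=21: queue=[G,B,E] q_used=3 → run G
t=22: queue=[B,E] q_used=0 → run B
t=23: queue=[B,E] q_used=1 → run B
t=24: queue=[B,E] q_used=2 → run B
t=25: queue=[E] q_used=0 → run E
t=26: queue=[E] q_used=1 → run E
t=27: (idle)
t=28: (idle)
t=29: (idle)
t=30: (idle)

context switches = 9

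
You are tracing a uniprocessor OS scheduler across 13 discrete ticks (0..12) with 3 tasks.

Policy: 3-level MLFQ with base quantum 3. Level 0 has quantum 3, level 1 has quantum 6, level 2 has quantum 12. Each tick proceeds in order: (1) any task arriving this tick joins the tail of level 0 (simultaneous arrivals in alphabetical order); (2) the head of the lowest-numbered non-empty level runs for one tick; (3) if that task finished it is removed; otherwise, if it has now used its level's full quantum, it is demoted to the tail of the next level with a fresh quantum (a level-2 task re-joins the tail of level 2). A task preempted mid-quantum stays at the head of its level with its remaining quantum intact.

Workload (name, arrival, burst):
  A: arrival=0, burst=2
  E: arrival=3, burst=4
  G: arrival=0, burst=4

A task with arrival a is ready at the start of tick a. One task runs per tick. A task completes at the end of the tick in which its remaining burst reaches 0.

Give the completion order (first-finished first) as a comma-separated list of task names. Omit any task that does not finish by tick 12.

t=0: L0/L1/L2 = AG/-/- → run A
t=1: L0/L1/L2 = AG/-/- → run A
t=2: L0/L1/L2 = G/-/- → run G
t=3: L0/L1/L2 = GE/-/- → run G
t=4: L0/L1/L2 = GE/-/- → run G
t=5: L0/L1/L2 = E/G/- → run E
t=6: L0/L1/L2 = E/G/- → run E
t=7: L0/L1/L2 = E/G/- → run E
t=8: L0/L1/L2 = -/GE/- → run G
t=9: L0/L1/L2 = -/E/- → run E
t=10: (idle)
t=11: (idle)
t=12: (idle)

completion order = A, G, E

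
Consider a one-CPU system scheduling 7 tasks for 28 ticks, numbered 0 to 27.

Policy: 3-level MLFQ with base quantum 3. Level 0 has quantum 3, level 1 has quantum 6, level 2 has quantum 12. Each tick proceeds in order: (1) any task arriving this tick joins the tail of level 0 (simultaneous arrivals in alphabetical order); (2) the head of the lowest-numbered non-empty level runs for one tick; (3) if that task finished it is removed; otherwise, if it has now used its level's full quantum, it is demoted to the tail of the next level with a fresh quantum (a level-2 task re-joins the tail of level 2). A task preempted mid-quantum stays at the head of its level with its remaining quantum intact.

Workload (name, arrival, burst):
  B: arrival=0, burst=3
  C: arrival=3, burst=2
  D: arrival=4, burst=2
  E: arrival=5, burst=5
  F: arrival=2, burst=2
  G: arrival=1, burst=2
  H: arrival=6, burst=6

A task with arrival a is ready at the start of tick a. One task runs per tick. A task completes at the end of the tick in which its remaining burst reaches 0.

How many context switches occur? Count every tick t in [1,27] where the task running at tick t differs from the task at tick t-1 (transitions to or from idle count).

context switches = 9

t=0: L0/L1/L2 = B/-/- → run B
t=1: L0/L1/L2 = BG/-/- → run B
t=2: L0/L1/L2 = BGF/-/- → run B
t=3: L0/L1/L2 = GFC/-/- → run G
t=4: L0/L1/L2 = GFCD/-/- → run G
t=5: L0/L1/L2 = FCDE/-/- → run F
t=6: L0/L1/L2 = FCDEH/-/- → run F
t=7: L0/L1/L2 = CDEH/-/- → run C
t=8: L0/L1/L2 = CDEH/-/- → run C
t=9: L0/L1/L2 = DEH/-/- → run D
t=10: L0/L1/L2 = DEH/-/- → run D
t=11: L0/L1/L2 = EH/-/- → run E
t=12: L0/L1/L2 = EH/-/- → run E
t=13: L0/L1/L2 = EH/-/- → run E
t=14: L0/L1/L2 = H/E/- → run H
t=15: L0/L1/L2 = H/E/- → run H
t=16: L0/L1/L2 = H/E/- → run H
t=17: L0/L1/L2 = -/EH/- → run E
t=18: L0/L1/L2 = -/EH/- → run E
t=19: L0/L1/L2 = -/H/- → run H
t=20: L0/L1/L2 = -/H/- → run H
t=21: L0/L1/L2 = -/H/- → run H
t=22: (idle)
t=23: (idle)
t=24: (idle)
t=25: (idle)
t=26: (idle)
t=27: (idle)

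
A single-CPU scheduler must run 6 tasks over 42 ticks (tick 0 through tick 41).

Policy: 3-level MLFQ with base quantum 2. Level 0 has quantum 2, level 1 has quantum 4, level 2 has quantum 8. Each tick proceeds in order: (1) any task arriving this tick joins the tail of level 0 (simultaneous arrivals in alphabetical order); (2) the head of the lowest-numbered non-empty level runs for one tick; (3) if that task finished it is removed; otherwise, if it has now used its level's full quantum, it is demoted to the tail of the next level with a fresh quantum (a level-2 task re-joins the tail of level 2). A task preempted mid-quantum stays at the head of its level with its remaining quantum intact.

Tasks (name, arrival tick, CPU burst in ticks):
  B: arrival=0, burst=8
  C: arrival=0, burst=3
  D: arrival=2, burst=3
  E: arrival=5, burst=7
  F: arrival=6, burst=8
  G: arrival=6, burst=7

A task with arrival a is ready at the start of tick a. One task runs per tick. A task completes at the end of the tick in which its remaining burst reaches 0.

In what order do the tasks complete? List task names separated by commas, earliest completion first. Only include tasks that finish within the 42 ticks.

completion order = C, D, B, E, F, G

t=0: L0/L1/L2 = BC/-/- → run B
t=1: L0/L1/L2 = BC/-/- → run B
t=2: L0/L1/L2 = CD/B/- → run C
t=3: L0/L1/L2 = CD/B/- → run C
t=4: L0/L1/L2 = D/BC/- → run D
t=5: L0/L1/L2 = DE/BC/- → run D
t=6: L0/L1/L2 = EFG/BCD/- → run E
t=7: L0/L1/L2 = EFG/BCD/- → run E
t=8: L0/L1/L2 = FG/BCDE/- → run F
t=9: L0/L1/L2 = FG/BCDE/- → run F
t=10: L0/L1/L2 = G/BCDEF/- → run G
t=11: L0/L1/L2 = G/BCDEF/- → run G
t=12: L0/L1/L2 = -/BCDEFG/- → run B
t=13: L0/L1/L2 = -/BCDEFG/- → run B
t=14: L0/L1/L2 = -/BCDEFG/- → run B
t=15: L0/L1/L2 = -/BCDEFG/- → run B
t=16: L0/L1/L2 = -/CDEFG/B → run C
t=17: L0/L1/L2 = -/DEFG/B → run D
t=18: L0/L1/L2 = -/EFG/B → run E
t=19: L0/L1/L2 = -/EFG/B → run E
t=20: L0/L1/L2 = -/EFG/B → run E
t=21: L0/L1/L2 = -/EFG/B → run E
t=22: L0/L1/L2 = -/FG/BE → run F
t=23: L0/L1/L2 = -/FG/BE → run F
t=24: L0/L1/L2 = -/FG/BE → run F
t=25: L0/L1/L2 = -/FG/BE → run F
t=26: L0/L1/L2 = -/G/BEF → run G
t=27: L0/L1/L2 = -/G/BEF → run G
t=28: L0/L1/L2 = -/G/BEF → run G
t=29: L0/L1/L2 = -/G/BEF → run G
t=30: L0/L1/L2 = -/-/BEFG → run B
t=31: L0/L1/L2 = -/-/BEFG → run B
t=32: L0/L1/L2 = -/-/EFG → run E
t=33: L0/L1/L2 = -/-/FG → run F
t=34: L0/L1/L2 = -/-/FG → run F
t=35: L0/L1/L2 = -/-/G → run G
t=36: (idle)
t=37: (idle)
t=38: (idle)
t=39: (idle)
t=40: (idle)
t=41: (idle)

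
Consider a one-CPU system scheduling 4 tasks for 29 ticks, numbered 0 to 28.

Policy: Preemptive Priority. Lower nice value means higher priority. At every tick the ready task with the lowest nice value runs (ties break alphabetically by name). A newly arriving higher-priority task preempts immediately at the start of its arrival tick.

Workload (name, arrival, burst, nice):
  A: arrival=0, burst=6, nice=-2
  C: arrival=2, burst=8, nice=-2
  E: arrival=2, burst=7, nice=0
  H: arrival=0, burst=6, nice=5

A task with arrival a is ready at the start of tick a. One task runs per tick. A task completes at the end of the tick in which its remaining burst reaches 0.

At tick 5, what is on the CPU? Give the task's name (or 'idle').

running at tick 5 = A

t=0: ready={A,H} → run A
t=1: ready={A,H} → run A
t=2: ready={A,C,E,H} → run A
t=3: ready={A,C,E,H} → run A
t=4: ready={A,C,E,H} → run A
t=5: ready={A,C,E,H} → run A
t=6: ready={C,E,H} → run C
t=7: ready={C,E,H} → run C
t=8: ready={C,E,H} → run C
t=9: ready={C,E,H} → run C
t=10: ready={C,E,H} → run C
t=11: ready={C,E,H} → run C
t=12: ready={C,E,H} → run C
t=13: ready={C,E,H} → run C
t=14: ready={E,H} → run E
t=15: ready={E,H} → run E
t=16: ready={E,H} → run E
t=17: ready={E,H} → run E
t=18: ready={E,H} → run E
t=19: ready={E,H} → run E
t=20: ready={E,H} → run E
t=21: ready={H} → run H
t=22: ready={H} → run H
t=23: ready={H} → run H
t=24: ready={H} → run H
t=25: ready={H} → run H
t=26: ready={H} → run H
t=27: (idle)
t=28: (idle)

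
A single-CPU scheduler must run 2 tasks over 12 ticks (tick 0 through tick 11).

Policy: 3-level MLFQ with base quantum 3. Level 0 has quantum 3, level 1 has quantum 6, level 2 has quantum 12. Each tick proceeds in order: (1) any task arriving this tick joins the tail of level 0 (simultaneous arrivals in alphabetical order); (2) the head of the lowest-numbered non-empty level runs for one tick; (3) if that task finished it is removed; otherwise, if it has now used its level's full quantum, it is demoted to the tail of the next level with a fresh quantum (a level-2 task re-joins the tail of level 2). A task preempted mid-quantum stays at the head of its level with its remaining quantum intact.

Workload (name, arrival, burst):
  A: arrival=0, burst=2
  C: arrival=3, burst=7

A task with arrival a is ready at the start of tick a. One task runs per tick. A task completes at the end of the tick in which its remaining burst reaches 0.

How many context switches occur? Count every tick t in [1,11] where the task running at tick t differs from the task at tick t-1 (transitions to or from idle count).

t=0: L0/L1/L2 = A/-/- → run A
t=1: L0/L1/L2 = A/-/- → run A
t=2: (idle)
t=3: L0/L1/L2 = C/-/- → run C
t=4: L0/L1/L2 = C/-/- → run C
t=5: L0/L1/L2 = C/-/- → run C
t=6: L0/L1/L2 = -/C/- → run C
t=7: L0/L1/L2 = -/C/- → run C
t=8: L0/L1/L2 = -/C/- → run C
t=9: L0/L1/L2 = -/C/- → run C
t=10: (idle)
t=11: (idle)

context switches = 3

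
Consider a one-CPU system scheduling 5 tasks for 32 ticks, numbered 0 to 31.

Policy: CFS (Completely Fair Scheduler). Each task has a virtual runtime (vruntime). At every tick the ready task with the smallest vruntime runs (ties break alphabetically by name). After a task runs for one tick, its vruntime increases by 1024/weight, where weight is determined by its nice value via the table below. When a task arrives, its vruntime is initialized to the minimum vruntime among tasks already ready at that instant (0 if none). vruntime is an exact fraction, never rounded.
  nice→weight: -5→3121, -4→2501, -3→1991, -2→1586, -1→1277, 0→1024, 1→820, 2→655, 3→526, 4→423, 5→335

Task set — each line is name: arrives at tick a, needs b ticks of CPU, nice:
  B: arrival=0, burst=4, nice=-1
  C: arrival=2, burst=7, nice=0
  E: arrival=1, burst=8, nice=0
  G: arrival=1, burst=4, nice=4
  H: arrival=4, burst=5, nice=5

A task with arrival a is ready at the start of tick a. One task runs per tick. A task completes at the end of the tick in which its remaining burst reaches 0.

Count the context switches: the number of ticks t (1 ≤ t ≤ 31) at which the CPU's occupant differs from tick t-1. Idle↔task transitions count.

context switches = 26

t=0: vr[B=0] → run B
t=1: vr[B=1024/1277 E=1024/1277 G=1024/1277] → run B
t=2: vr[B=2048/1277 C=1024/1277 E=1024/1277 G=1024/1277] → run C
t=3: vr[B=2048/1277 C=2301/1277 E=1024/1277 G=1024/1277] → run E
t=4: vr[B=2048/1277 C=2301/1277 E=2301/1277 G=1024/1277 H=1024/1277] → run G
t=5: vr[B=2048/1277 C=2301/1277 E=2301/1277 G=1740800/540171 H=1024/1277] → run H
t=6: vr[B=2048/1277 C=2301/1277 E=2301/1277 G=1740800/540171 H=1650688/427795] → run B
t=7: vr[B=3072/1277 C=2301/1277 E=2301/1277 G=1740800/540171 H=1650688/427795] → run C
t=8: vr[B=3072/1277 C=3578/1277 E=2301/1277 G=1740800/540171 H=1650688/427795] → run E
t=9: vr[B=3072/1277 C=3578/1277 E=3578/1277 G=1740800/540171 H=1650688/427795] → run B
t=10: vr[C=3578/1277 E=3578/1277 G=1740800/540171 H=1650688/427795] → run C
t=11: vr[C=4855/1277 E=3578/1277 G=1740800/540171 H=1650688/427795] → run E
t=12: vr[C=4855/1277 E=4855/1277 G=1740800/540171 H=1650688/427795] → run G
t=13: vr[C=4855/1277 E=4855/1277 G=3048448/540171 H=1650688/427795] → run C
t=14: vr[C=6132/1277 E=4855/1277 G=3048448/540171 H=1650688/427795] → run E
t=15: vr[C=6132/1277 E=6132/1277 G=3048448/540171 H=1650688/427795] → run H
t=16: vr[C=6132/1277 E=6132/1277 G=3048448/540171 H=2958336/427795] → run C
t=17: vr[C=7409/1277 E=6132/1277 G=3048448/540171 H=2958336/427795] → run E
t=18: vr[C=7409/1277 E=7409/1277 G=3048448/540171 H=2958336/427795] → run G
t=19: vr[C=7409/1277 E=7409/1277 G=1452032/180057 H=2958336/427795] → run C
t=20: vr[C=8686/1277 E=7409/1277 G=1452032/180057 H=2958336/427795] → run E
t=21: vr[C=8686/1277 E=8686/1277 G=1452032/180057 H=2958336/427795] → run C
t=22: vr[E=8686/1277 G=1452032/180057 H=2958336/427795] → run E
t=23: vr[E=9963/1277 G=1452032/180057 H=2958336/427795] → run H
t=24: vr[E=9963/1277 G=1452032/180057 H=4265984/427795] → run E
t=25: vr[G=1452032/180057 H=4265984/427795] → run G
t=26: vr[H=4265984/427795] → run H
t=27: vr[H=5573632/427795] → run H
t=28: (idle)
t=29: (idle)
t=30: (idle)
t=31: (idle)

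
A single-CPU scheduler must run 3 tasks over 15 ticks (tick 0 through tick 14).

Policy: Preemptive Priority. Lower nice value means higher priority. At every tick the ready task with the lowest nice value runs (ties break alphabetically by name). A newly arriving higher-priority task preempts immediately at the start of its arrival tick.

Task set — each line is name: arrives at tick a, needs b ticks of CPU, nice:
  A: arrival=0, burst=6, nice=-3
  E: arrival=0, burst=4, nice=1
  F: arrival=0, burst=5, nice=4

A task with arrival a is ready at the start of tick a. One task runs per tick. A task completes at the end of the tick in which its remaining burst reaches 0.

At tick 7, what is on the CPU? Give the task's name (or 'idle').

t=0: ready={A,E,F} → run A
t=1: ready={A,E,F} → run A
t=2: ready={A,E,F} → run A
t=3: ready={A,E,F} → run A
t=4: ready={A,E,F} → run A
t=5: ready={A,E,F} → run A
t=6: ready={E,F} → run E
t=7: ready={E,F} → run E
t=8: ready={E,F} → run E
t=9: ready={E,F} → run E
t=10: ready={F} → run F
t=11: ready={F} → run F
t=12: ready={F} → run F
t=13: ready={F} → run F
t=14: ready={F} → run F

running at tick 7 = E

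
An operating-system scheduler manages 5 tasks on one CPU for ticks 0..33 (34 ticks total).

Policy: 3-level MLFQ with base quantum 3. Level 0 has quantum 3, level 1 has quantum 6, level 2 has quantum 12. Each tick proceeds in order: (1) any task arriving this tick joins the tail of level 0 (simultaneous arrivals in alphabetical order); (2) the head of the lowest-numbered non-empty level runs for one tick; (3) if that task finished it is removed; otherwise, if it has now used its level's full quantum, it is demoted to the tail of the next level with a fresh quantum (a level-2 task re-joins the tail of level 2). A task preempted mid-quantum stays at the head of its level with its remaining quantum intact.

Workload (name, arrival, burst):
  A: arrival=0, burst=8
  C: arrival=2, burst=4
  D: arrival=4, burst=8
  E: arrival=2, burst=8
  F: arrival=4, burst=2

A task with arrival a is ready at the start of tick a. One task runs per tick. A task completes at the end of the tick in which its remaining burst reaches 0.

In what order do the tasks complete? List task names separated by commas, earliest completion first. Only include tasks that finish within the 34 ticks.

t=0: L0/L1/L2 = A/-/- → run A
t=1: L0/L1/L2 = A/-/- → run A
t=2: L0/L1/L2 = ACE/-/- → run A
t=3: L0/L1/L2 = CE/A/- → run C
t=4: L0/L1/L2 = CEDF/A/- → run C
t=5: L0/L1/L2 = CEDF/A/- → run C
t=6: L0/L1/L2 = EDF/AC/- → run E
t=7: L0/L1/L2 = EDF/AC/- → run E
t=8: L0/L1/L2 = EDF/AC/- → run E
t=9: L0/L1/L2 = DF/ACE/- → run D
t=10: L0/L1/L2 = DF/ACE/- → run D
t=11: L0/L1/L2 = DF/ACE/- → run D
t=12: L0/L1/L2 = F/ACED/- → run F
t=13: L0/L1/L2 = F/ACED/- → run F
t=14: L0/L1/L2 = -/ACED/- → run A
t=15: L0/L1/L2 = -/ACED/- → run A
t=16: L0/L1/L2 = -/ACED/- → run A
t=17: L0/L1/L2 = -/ACED/- → run A
t=18: L0/L1/L2 = -/ACED/- → run A
t=19: L0/L1/L2 = -/CED/- → run C
t=20: L0/L1/L2 = -/ED/- → run E
t=21: L0/L1/L2 = -/ED/- → run E
t=22: L0/L1/L2 = -/ED/- → run E
t=23: L0/L1/L2 = -/ED/- → run E
t=24: L0/L1/L2 = -/ED/- → run E
t=25: L0/L1/L2 = -/D/- → run D
t=26: L0/L1/L2 = -/D/- → run D
t=27: L0/L1/L2 = -/D/- → run D
t=28: L0/L1/L2 = -/D/- → run D
t=29: L0/L1/L2 = -/D/- → run D
t=30: (idle)
t=31: (idle)
t=32: (idle)
t=33: (idle)

completion order = F, A, C, E, D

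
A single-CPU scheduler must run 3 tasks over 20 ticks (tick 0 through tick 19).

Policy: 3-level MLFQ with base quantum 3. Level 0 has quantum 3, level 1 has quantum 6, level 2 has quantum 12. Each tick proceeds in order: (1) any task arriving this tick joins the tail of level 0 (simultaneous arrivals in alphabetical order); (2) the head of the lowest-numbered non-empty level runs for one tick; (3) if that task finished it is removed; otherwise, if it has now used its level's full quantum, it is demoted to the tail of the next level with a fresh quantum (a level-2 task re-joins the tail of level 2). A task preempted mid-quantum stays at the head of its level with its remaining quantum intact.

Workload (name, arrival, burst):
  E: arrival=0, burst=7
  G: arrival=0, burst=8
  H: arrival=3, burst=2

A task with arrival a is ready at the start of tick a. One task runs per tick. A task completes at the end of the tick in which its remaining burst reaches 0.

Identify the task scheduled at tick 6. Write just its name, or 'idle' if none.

t=0: L0/L1/L2 = EG/-/- → run E
t=1: L0/L1/L2 = EG/-/- → run E
t=2: L0/L1/L2 = EG/-/- → run E
t=3: L0/L1/L2 = GH/E/- → run G
t=4: L0/L1/L2 = GH/E/- → run G
t=5: L0/L1/L2 = GH/E/- → run G
t=6: L0/L1/L2 = H/EG/- → run H
t=7: L0/L1/L2 = H/EG/- → run H
t=8: L0/L1/L2 = -/EG/- → run E
t=9: L0/L1/L2 = -/EG/- → run E
t=10: L0/L1/L2 = -/EG/- → run E
t=11: L0/L1/L2 = -/EG/- → run E
t=12: L0/L1/L2 = -/G/- → run G
t=13: L0/L1/L2 = -/G/- → run G
t=14: L0/L1/L2 = -/G/- → run G
t=15: L0/L1/L2 = -/G/- → run G
t=16: L0/L1/L2 = -/G/- → run G
t=17: (idle)
t=18: (idle)
t=19: (idle)

running at tick 6 = H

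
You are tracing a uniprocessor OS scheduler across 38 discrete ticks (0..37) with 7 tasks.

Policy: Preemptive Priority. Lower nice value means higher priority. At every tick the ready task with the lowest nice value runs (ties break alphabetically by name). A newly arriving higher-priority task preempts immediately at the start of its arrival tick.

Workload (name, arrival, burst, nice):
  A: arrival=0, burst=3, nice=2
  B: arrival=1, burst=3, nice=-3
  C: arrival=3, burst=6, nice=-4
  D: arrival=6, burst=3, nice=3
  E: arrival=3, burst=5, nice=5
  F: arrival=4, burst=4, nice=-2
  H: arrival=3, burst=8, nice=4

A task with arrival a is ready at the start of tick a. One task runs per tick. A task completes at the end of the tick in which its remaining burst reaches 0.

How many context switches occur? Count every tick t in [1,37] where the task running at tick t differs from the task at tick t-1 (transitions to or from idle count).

context switches = 9

t=0: ready={A} → run A
t=1: ready={A,B} → run B
t=2: ready={A,B} → run B
t=3: ready={A,B,C,E,H} → run C
t=4: ready={A,B,C,E,F,H} → run C
t=5: ready={A,B,C,E,F,H} → run C
t=6: ready={A,B,C,D,E,F,H} → run C
t=7: ready={A,B,C,D,E,F,H} → run C
t=8: ready={A,B,C,D,E,F,H} → run C
t=9: ready={A,B,D,E,F,H} → run B
t=10: ready={A,D,E,F,H} → run F
t=11: ready={A,D,E,F,H} → run F
t=12: ready={A,D,E,F,H} → run F
t=13: ready={A,D,E,F,H} → run F
t=14: ready={A,D,E,H} → run A
t=15: ready={A,D,E,H} → run A
t=16: ready={D,E,H} → run D
t=17: ready={D,E,H} → run D
t=18: ready={D,E,H} → run D
t=19: ready={E,H} → run H
t=20: ready={E,H} → run H
t=21: ready={E,H} → run H
t=22: ready={E,H} → run H
t=23: ready={E,H} → run H
t=24: ready={E,H} → run H
t=25: ready={E,H} → run H
t=26: ready={E,H} → run H
t=27: ready={E} → run E
t=28: ready={E} → run E
t=29: ready={E} → run E
t=30: ready={E} → run E
t=31: ready={E} → run E
t=32: (idle)
t=33: (idle)
t=34: (idle)
t=35: (idle)
t=36: (idle)
t=37: (idle)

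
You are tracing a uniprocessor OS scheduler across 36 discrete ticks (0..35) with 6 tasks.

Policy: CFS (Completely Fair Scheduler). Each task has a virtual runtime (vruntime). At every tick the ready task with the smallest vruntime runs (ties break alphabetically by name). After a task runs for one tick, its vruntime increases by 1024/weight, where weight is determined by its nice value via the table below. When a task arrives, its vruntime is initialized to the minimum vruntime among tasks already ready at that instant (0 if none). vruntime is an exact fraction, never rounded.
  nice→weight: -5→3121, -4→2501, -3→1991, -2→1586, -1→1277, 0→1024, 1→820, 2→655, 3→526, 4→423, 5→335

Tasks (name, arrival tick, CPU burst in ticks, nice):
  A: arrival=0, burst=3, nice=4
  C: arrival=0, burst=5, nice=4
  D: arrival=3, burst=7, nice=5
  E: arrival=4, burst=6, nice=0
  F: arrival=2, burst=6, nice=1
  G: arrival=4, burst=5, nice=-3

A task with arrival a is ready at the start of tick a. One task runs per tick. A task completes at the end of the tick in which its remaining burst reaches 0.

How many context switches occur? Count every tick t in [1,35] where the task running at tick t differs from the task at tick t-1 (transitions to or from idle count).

t=0: vr[A=0 C=0] → run A
t=1: vr[A=1024/423 C=0] → run C
t=2: vr[A=1024/423 C=1024/423 F=1024/423] → run A
t=3: vr[A=2048/423 C=1024/423 D=1024/423 F=1024/423] → run C
t=4: vr[A=2048/423 C=2048/423 D=1024/423 E=1024/423 F=1024/423 G=1024/423] → run D
t=5: vr[A=2048/423 C=2048/423 D=776192/141705 E=1024/423 F=1024/423 G=1024/423] → run E
t=6: vr[A=2048/423 C=2048/423 D=776192/141705 E=1447/423 F=1024/423 G=1024/423] → run F
t=7: vr[A=2048/423 C=2048/423 D=776192/141705 E=1447/423 F=318208/86715 G=1024/423] → run G
t=8: vr[A=2048/423 C=2048/423 D=776192/141705 E=1447/423 F=318208/86715 G=2471936/842193] → run G
t=9: vr[A=2048/423 C=2048/423 D=776192/141705 E=1447/423 F=318208/86715 G=2905088/842193] → run E
t=10: vr[A=2048/423 C=2048/423 D=776192/141705 E=1870/423 F=318208/86715 G=2905088/842193] → run G
t=11: vr[A=2048/423 C=2048/423 D=776192/141705 E=1870/423 F=318208/86715 G=3338240/842193] → run F
t=12: vr[A=2048/423 C=2048/423 D=776192/141705 E=1870/423 F=426496/86715 G=3338240/842193] → run G
t=13: vr[A=2048/423 C=2048/423 D=776192/141705 E=1870/423 F=426496/86715 G=3771392/842193] → run E
t=14: vr[A=2048/423 C=2048/423 D=776192/141705 E=2293/423 F=426496/86715 G=3771392/842193] → run G
t=15: vr[A=2048/423 C=2048/423 D=776192/141705 E=2293/423 F=426496/86715] → run A
t=16: vr[C=2048/423 D=776192/141705 E=2293/423 F=426496/86715] → run C
t=17: vr[C=1024/141 D=776192/141705 E=2293/423 F=426496/86715] → run F
t=18: vr[C=1024/141 D=776192/141705 E=2293/423 F=534784/86715] → run E
t=19: vr[C=1024/141 D=776192/141705 E=2716/423 F=534784/86715] → run D
t=20: vr[C=1024/141 D=1209344/141705 E=2716/423 F=534784/86715] → run F
t=21: vr[C=1024/141 D=1209344/141705 E=2716/423 F=643072/86715] → run E
t=22: vr[C=1024/141 D=1209344/141705 E=3139/423 F=643072/86715] → run C
t=23: vr[C=4096/423 D=1209344/141705 E=3139/423 F=643072/86715] → run F
t=24: vr[C=4096/423 D=1209344/141705 E=3139/423 F=150272/17343] → run E
t=25: vr[C=4096/423 D=1209344/141705 F=150272/17343] → run D
t=26: vr[C=4096/423 D=1642496/141705 F=150272/17343] → run F
t=27: vr[C=4096/423 D=1642496/141705] → run C
t=28: vr[D=1642496/141705] → run D
t=29: vr[D=2075648/141705] → run D
t=30: vr[D=501760/28341] → run D
t=31: vr[D=2941952/141705] → run D
t=32: (idle)
t=33: (idle)
t=34: (idle)
t=35: (idle)

context switches = 28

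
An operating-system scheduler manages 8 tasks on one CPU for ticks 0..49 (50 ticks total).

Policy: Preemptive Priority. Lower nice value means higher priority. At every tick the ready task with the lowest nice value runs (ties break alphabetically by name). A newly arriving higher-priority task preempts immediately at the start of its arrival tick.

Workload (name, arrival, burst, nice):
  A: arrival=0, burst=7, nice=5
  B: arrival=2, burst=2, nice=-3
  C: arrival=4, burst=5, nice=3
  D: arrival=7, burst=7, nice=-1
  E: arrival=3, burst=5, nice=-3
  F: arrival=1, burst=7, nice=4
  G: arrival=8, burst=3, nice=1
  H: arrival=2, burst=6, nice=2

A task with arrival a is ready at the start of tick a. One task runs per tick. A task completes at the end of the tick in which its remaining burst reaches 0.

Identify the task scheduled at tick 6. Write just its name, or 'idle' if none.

t=0: ready={A} → run A
t=1: ready={A,F} → run F
t=2: ready={A,B,F,H} → run B
t=3: ready={A,B,E,F,H} → run B
t=4: ready={A,C,E,F,H} → run E
t=5: ready={A,C,E,F,H} → run E
t=6: ready={A,C,E,F,H} → run E
t=7: ready={A,C,D,E,F,H} → run E
t=8: ready={A,C,D,E,F,G,H} → run E
t=9: ready={A,C,D,F,G,H} → run D
t=10: ready={A,C,D,F,G,H} → run D
t=11: ready={A,C,D,F,G,H} → run D
t=12: ready={A,C,D,F,G,H} → run D
t=13: ready={A,C,D,F,G,H} → run D
t=14: ready={A,C,D,F,G,H} → run D
t=15: ready={A,C,D,F,G,H} → run D
t=16: ready={A,C,F,G,H} → run G
t=17: ready={A,C,F,G,H} → run G
t=18: ready={A,C,F,G,H} → run G
t=19: ready={A,C,F,H} → run H
t=20: ready={A,C,F,H} → run H
t=21: ready={A,C,F,H} → run H
t=22: ready={A,C,F,H} → run H
t=23: ready={A,C,F,H} → run H
t=24: ready={A,C,F,H} → run H
t=25: ready={A,C,F} → run C
t=26: ready={A,C,F} → run C
t=27: ready={A,C,F} → run C
t=28: ready={A,C,F} → run C
t=29: ready={A,C,F} → run C
t=30: ready={A,F} → run F
t=31: ready={A,F} → run F
t=32: ready={A,F} → run F
t=33: ready={A,F} → run F
t=34: ready={A,F} → run F
t=35: ready={A,F} → run F
t=36: ready={A} → run A
t=37: ready={A} → run A
t=38: ready={A} → run A
t=39: ready={A} → run A
t=40: ready={A} → run A
t=41: ready={A} → run A
t=42: (idle)
t=43: (idle)
t=44: (idle)
t=45: (idle)
t=46: (idle)
t=47: (idle)
t=48: (idle)
t=49: (idle)

running at tick 6 = E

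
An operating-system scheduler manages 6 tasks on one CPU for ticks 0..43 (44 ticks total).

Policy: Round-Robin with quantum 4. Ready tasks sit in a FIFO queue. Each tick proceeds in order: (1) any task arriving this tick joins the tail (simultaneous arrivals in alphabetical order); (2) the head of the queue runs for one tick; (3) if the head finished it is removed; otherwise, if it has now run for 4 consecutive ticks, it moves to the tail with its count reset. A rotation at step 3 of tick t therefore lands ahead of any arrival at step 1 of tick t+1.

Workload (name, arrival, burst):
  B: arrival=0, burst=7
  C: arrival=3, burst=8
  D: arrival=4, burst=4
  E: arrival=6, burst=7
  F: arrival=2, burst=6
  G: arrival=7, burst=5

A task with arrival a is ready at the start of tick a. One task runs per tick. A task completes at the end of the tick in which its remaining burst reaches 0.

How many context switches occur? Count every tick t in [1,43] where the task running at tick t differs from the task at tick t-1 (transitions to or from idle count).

context switches = 11

t=0: queue=[B] q_used=0 → run B
t=1: queue=[B] q_used=1 → run B
t=2: queue=[B,F] q_used=2 → run B
t=3: queue=[B,F,C] q_used=3 → run B
t=4: queue=[F,C,B,D] q_used=0 → run F
t=5: queue=[F,C,B,D] q_used=1 → run F
t=6: queue=[F,C,B,D,E] q_used=2 → run F
t=7: queue=[F,C,B,D,E,G] q_used=3 → run F
t=8: queue=[C,B,D,E,G,F] q_used=0 → run C
t=9: queue=[C,B,D,E,G,F] q_used=1 → run C
t=10: queue=[C,B,D,E,G,F] q_used=2 → run C
t=11: queue=[C,B,D,E,G,F] q_used=3 → run C
t=12: queue=[B,D,E,G,F,C] q_used=0 → run B
t=13: queue=[B,D,E,G,F,C] q_used=1 → run B
t=14: queue=[B,D,E,G,F,C] q_used=2 → run B
t=15: queue=[D,E,G,F,C] q_used=0 → run D
t=16: queue=[D,E,G,F,C] q_used=1 → run D
t=17: queue=[D,E,G,F,C] q_used=2 → run D
t=18: queue=[D,E,G,F,C] q_used=3 → run D
t=19: queue=[E,G,F,C] q_used=0 → run E
t=20: queue=[E,G,F,C] q_used=1 → run E
t=21: queue=[E,G,F,C] q_used=2 → run E
t=22: queue=[E,G,F,C] q_used=3 → run E
t=23: queue=[G,F,C,E] q_used=0 → run G
t=24: queue=[G,F,C,E] q_used=1 → run G
t=25: queue=[G,F,C,E] q_used=2 → run G
t=26: queue=[G,F,C,E] q_used=3 → run G
t=27: queue=[F,C,E,G] q_used=0 → run F
t=28: queue=[F,C,E,G] q_used=1 → run F
t=29: queue=[C,E,G] q_used=0 → run C
t=30: queue=[C,E,G] q_used=1 → run C
t=31: queue=[C,E,G] q_used=2 → run C
t=32: queue=[C,E,G] q_used=3 → run C
t=33: queue=[E,G] q_used=0 → run E
t=34: queue=[E,G] q_used=1 → run E
t=35: queue=[E,G] q_used=2 → run E
t=36: queue=[G] q_used=0 → run G
t=37: (idle)
t=38: (idle)
t=39: (idle)
t=40: (idle)
t=41: (idle)
t=42: (idle)
t=43: (idle)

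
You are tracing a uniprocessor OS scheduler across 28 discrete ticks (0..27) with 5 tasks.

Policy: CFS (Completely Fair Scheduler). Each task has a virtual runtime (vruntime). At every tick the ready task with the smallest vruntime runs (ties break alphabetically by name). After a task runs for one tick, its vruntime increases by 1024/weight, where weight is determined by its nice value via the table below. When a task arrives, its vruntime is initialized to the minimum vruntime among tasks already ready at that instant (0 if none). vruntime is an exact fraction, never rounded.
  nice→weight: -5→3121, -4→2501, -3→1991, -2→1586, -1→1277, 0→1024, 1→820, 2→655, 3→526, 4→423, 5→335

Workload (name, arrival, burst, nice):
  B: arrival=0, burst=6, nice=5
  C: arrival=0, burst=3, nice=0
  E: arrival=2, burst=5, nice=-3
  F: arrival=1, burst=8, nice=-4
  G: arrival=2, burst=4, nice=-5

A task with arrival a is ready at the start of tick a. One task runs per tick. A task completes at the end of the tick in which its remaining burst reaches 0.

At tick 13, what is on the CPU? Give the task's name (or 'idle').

t=0: vr[B=0 C=0] → run B
t=1: vr[B=1024/335 C=0 F=0] → run C
t=2: vr[B=1024/335 C=1 E=0 F=0 G=0] → run E
t=3: vr[B=1024/335 C=1 E=1024/1991 F=0 G=0] → run F
t=4: vr[B=1024/335 C=1 E=1024/1991 F=1024/2501 G=0] → run G
t=5: vr[B=1024/335 C=1 E=1024/1991 F=1024/2501 G=1024/3121] → run G
t=6: vr[B=1024/335 C=1 E=1024/1991 F=1024/2501 G=2048/3121] → run F
t=7: vr[B=1024/335 C=1 E=1024/1991 F=2048/2501 G=2048/3121] → run E
t=8: vr[B=1024/335 C=1 E=2048/1991 F=2048/2501 G=2048/3121] → run G
t=9: vr[B=1024/335 C=1 E=2048/1991 F=2048/2501 G=3072/3121] → run F
t=10: vr[B=1024/335 C=1 E=2048/1991 F=3072/2501 G=3072/3121] → run G
t=11: vr[B=1024/335 C=1 E=2048/1991 F=3072/2501] → run C
t=12: vr[B=1024/335 C=2 E=2048/1991 F=3072/2501] → run E
t=13: vr[B=1024/335 C=2 E=3072/1991 F=3072/2501] → run F
t=14: vr[B=1024/335 C=2 E=3072/1991 F=4096/2501] → run E
t=15: vr[B=1024/335 C=2 E=4096/1991 F=4096/2501] → run F
t=16: vr[B=1024/335 C=2 E=4096/1991 F=5120/2501] → run C
t=17: vr[B=1024/335 E=4096/1991 F=5120/2501] → run F
t=18: vr[B=1024/335 E=4096/1991 F=6144/2501] → run E
t=19: vr[B=1024/335 F=6144/2501] → run F
t=20: vr[B=1024/335 F=7168/2501] → run F
t=21: vr[B=1024/335] → run B
t=22: vr[B=2048/335] → run B
t=23: vr[B=3072/335] → run B
t=24: vr[B=4096/335] → run B
t=25: vr[B=1024/67] → run B
t=26: (idle)
t=27: (idle)

running at tick 13 = F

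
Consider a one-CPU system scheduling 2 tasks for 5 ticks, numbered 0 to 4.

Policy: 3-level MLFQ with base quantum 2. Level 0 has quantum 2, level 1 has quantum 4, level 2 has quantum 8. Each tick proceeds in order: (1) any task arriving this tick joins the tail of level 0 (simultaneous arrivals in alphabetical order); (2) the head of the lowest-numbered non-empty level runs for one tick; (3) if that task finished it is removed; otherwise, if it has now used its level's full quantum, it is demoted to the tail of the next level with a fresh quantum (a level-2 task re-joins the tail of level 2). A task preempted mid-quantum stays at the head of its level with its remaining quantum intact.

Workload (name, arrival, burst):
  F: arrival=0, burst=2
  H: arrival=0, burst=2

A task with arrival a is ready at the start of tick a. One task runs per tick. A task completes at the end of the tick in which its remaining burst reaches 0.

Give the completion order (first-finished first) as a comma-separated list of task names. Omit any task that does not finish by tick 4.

completion order = F, H

t=0: L0/L1/L2 = FH/-/- → run F
t=1: L0/L1/L2 = FH/-/- → run F
t=2: L0/L1/L2 = H/-/- → run H
t=3: L0/L1/L2 = H/-/- → run H
t=4: (idle)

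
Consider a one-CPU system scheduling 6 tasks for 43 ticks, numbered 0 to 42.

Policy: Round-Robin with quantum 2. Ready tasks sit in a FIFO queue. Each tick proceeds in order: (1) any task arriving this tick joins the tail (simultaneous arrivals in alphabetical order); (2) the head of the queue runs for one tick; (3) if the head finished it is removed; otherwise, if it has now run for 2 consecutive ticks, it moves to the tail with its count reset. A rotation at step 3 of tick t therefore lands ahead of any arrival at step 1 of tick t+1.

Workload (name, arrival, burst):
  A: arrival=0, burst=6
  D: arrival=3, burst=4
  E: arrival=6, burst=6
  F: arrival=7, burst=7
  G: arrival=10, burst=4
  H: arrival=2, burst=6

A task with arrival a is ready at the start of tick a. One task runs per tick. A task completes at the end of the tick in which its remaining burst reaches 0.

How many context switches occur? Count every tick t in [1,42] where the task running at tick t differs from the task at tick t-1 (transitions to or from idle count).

context switches = 15

t=0: queue=[A] q_used=0 → run A
t=1: queue=[A] q_used=1 → run A
t=2: queue=[A,H] q_used=0 → run A
t=3: queue=[A,H,D] q_used=1 → run A
t=4: queue=[H,D,A] q_used=0 → run H
t=5: queue=[H,D,A] q_used=1 → run H
t=6: queue=[D,A,H,E] q_used=0 → run D
t=7: queue=[D,A,H,E,F] q_used=1 → run D
t=8: queue=[A,H,E,F,D] q_used=0 → run A
t=9: queue=[A,H,E,F,D] q_used=1 → run A
t=10: queue=[H,E,F,D,G] q_used=0 → run H
t=11: queue=[H,E,F,D,G] q_used=1 → run H
t=12: queue=[E,F,D,G,H] q_used=0 → run E
t=13: queue=[E,F,D,G,H] q_used=1 → run E
t=14: queue=[F,D,G,H,E] q_used=0 → run F
t=15: queue=[F,D,G,H,E] q_used=1 → run F
t=16: queue=[D,G,H,E,F] q_used=0 → run D
t=17: queue=[D,G,H,E,F] q_used=1 → run D
t=18: queue=[G,H,E,F] q_used=0 → run G
t=19: queue=[G,H,E,F] q_used=1 → run G
t=20: queue=[H,E,F,G] q_used=0 → run H
t=21: queue=[H,E,F,G] q_used=1 → run H
t=22: queue=[E,F,G] q_used=0 → run E
t=23: queue=[E,F,G] q_used=1 → run E
t=24: queue=[F,G,E] q_used=0 → run F
t=25: queue=[F,G,E] q_used=1 → run F
t=26: queue=[G,E,F] q_used=0 → run G
t=27: queue=[G,E,F] q_used=1 → run G
t=28: queue=[E,F] q_used=0 → run E
t=29: queue=[E,F] q_used=1 → run E
t=30: queue=[F] q_used=0 → run F
t=31: queue=[F] q_used=1 → run F
t=32: queue=[F] q_used=0 → run F
t=33: (idle)
t=34: (idle)
t=35: (idle)
t=36: (idle)
t=37: (idle)
t=38: (idle)
t=39: (idle)
t=40: (idle)
t=41: (idle)
t=42: (idle)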